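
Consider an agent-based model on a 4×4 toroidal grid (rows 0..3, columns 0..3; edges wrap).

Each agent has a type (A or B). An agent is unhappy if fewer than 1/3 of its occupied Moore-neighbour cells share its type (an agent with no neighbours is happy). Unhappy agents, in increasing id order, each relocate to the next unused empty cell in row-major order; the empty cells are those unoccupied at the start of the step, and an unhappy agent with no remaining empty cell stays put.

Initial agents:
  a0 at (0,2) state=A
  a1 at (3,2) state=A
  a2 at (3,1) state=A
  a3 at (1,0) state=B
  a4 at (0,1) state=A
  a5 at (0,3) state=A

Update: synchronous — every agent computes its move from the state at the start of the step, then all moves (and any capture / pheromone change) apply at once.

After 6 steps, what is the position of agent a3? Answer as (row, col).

t=1: a0@(0,2):A a1@(3,2):A a2@(3,1):A a3@(0,0):B a4@(0,1):A a5@(0,3):A
t=2: a0@(0,2):A a1@(3,2):A a2@(3,1):A a3@(1,0):B a4@(0,1):A a5@(0,3):A
t=3: a0@(0,2):A a1@(3,2):A a2@(3,1):A a3@(0,0):B a4@(0,1):A a5@(0,3):A
t=4: a0@(0,2):A a1@(3,2):A a2@(3,1):A a3@(1,0):B a4@(0,1):A a5@(0,3):A
t=5: a0@(0,2):A a1@(3,2):A a2@(3,1):A a3@(0,0):B a4@(0,1):A a5@(0,3):A
t=6: a0@(0,2):A a1@(3,2):A a2@(3,1):A a3@(1,0):B a4@(0,1):A a5@(0,3):A

(1, 0)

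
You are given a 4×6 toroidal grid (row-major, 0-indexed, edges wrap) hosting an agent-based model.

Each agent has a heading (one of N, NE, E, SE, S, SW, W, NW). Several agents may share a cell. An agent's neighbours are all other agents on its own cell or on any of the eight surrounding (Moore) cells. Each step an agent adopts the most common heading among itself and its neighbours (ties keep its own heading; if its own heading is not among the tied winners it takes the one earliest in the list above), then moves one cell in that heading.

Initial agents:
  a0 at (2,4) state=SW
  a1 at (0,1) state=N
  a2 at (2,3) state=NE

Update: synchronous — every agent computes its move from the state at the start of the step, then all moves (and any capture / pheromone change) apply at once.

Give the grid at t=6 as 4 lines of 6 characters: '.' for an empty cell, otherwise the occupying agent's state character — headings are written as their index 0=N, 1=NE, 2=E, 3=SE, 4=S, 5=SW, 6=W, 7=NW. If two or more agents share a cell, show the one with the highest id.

t=1: a0@(3,3):SW a1@(3,1):N a2@(1,4):NE
t=2: a0@(0,2):SW a1@(2,1):N a2@(0,5):NE
t=3: a0@(1,1):SW a1@(1,1):N a2@(3,0):NE
t=4: a0@(2,0):SW a1@(0,1):N a2@(2,1):NE
t=5: a0@(3,5):SW a1@(3,1):N a2@(1,2):NE
t=6: a0@(0,4):SW a1@(2,1):N a2@(0,3):NE

...15.
......
.0....
......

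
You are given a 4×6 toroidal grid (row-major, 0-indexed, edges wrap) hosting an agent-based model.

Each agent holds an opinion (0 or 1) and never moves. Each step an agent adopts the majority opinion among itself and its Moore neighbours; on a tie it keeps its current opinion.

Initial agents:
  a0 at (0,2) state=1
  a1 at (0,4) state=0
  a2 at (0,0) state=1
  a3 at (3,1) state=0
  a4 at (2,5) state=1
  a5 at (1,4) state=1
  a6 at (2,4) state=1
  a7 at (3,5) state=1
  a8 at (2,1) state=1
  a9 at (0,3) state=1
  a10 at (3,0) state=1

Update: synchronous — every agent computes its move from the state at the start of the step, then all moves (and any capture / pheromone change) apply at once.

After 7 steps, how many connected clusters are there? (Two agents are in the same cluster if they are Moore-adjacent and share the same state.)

t=1: a0@(0,2):1 a1@(0,4):1 a2@(0,0):1 a3@(3,1):1 a4@(2,5):1 a5@(1,4):1 a6@(2,4):1 a7@(3,5):1 a8@(2,1):1 a9@(0,3):1 a10@(3,0):1
t=2: (unchanged — steady state)

1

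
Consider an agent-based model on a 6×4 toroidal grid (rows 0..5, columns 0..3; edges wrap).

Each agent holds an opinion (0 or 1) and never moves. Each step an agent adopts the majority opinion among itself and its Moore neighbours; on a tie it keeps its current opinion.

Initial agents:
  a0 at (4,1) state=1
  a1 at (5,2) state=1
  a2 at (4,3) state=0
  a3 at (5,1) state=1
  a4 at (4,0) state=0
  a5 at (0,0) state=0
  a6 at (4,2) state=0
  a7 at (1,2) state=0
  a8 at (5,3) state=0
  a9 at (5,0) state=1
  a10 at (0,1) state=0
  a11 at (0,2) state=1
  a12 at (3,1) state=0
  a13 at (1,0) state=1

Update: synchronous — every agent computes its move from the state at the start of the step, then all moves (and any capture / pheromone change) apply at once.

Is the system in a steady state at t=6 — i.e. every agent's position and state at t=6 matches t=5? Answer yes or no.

no

t=1: a0@(4,1):1 a1@(5,2):1 a2@(4,3):0 a3@(5,1):1 a4@(4,0):0 a5@(0,0):0 a6@(4,2):0 a7@(1,2):0 a8@(5,3):0 a9@(5,0):0 a10@(0,1):1 a11@(0,2):1 a12@(3,1):0 a13@(1,0):0
t=2: a0@(4,1):0 a1@(5,2):1 a2@(4,3):0 a3@(5,1):1 a4@(4,0):0 a5@(0,0):0 a6@(4,2):0 a7@(1,2):1 a8@(5,3):0 a9@(5,0):0 a10@(0,1):1 a11@(0,2):1 a12@(3,1):0 a13@(1,0):0
t=3: a0@(4,1):0 a1@(5,2):1 a2@(4,3):0 a3@(5,1):0 a4@(4,0):0 a5@(0,0):0 a6@(4,2):0 a7@(1,2):1 a8@(5,3):0 a9@(5,0):0 a10@(0,1):1 a11@(0,2):1 a12@(3,1):0 a13@(1,0):0
t=4: a0@(4,1):0 a1@(5,2):0 a2@(4,3):0 a3@(5,1):0 a4@(4,0):0 a5@(0,0):0 a6@(4,2):0 a7@(1,2):1 a8@(5,3):0 a9@(5,0):0 a10@(0,1):1 a11@(0,2):1 a12@(3,1):0 a13@(1,0):0
t=5: a0@(4,1):0 a1@(5,2):0 a2@(4,3):0 a3@(5,1):0 a4@(4,0):0 a5@(0,0):0 a6@(4,2):0 a7@(1,2):1 a8@(5,3):0 a9@(5,0):0 a10@(0,1):0 a11@(0,2):1 a12@(3,1):0 a13@(1,0):0
t=6: a0@(4,1):0 a1@(5,2):0 a2@(4,3):0 a3@(5,1):0 a4@(4,0):0 a5@(0,0):0 a6@(4,2):0 a7@(1,2):1 a8@(5,3):0 a9@(5,0):0 a10@(0,1):0 a11@(0,2):0 a12@(3,1):0 a13@(1,0):0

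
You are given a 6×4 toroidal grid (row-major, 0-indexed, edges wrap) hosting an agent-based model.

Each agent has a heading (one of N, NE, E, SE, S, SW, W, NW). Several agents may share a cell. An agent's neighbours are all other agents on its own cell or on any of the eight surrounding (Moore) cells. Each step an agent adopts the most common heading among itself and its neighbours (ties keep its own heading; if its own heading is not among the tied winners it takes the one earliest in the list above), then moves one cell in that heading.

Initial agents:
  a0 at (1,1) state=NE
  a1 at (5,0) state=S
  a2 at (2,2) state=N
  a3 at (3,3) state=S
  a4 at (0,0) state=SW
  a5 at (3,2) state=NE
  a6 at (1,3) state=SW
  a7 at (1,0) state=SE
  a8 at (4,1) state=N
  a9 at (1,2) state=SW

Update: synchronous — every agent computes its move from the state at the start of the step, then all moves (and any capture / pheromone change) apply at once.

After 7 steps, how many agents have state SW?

t=1: a0@(2,0):SW a1@(0,0):S a2@(1,3):NE a3@(4,3):S a4@(1,3):SW a5@(2,2):N a6@(2,2):SW a7@(2,3):SW a8@(3,1):N a9@(2,1):SW
t=2: a0@(3,3):SW a1@(1,0):S a2@(2,2):SW a3@(5,3):S a4@(2,2):SW a5@(3,1):SW a6@(3,1):SW a7@(3,2):SW a8@(4,0):SW a9@(3,0):SW
t=3: a0@(4,2):SW a1@(2,0):S a2@(3,1):SW a3@(0,3):S a4@(3,1):SW a5@(4,0):SW a6@(4,0):SW a7@(4,1):SW a8@(5,3):SW a9@(4,3):SW
t=4: a0@(5,1):SW a1@(3,3):SW a2@(4,0):SW a3@(1,3):S a4@(4,0):SW a5@(5,3):SW a6@(5,3):SW a7@(5,0):SW a8@(0,2):SW a9@(5,2):SW
t=5: a0@(0,0):SW a1@(4,2):SW a2@(5,3):SW a3@(2,3):S a4@(5,3):SW a5@(0,2):SW a6@(0,2):SW a7@(0,3):SW a8@(1,1):SW a9@(0,1):SW
t=6: a0@(1,3):SW a1@(5,1):SW a2@(0,2):SW a3@(3,3):S a4@(0,2):SW a5@(1,1):SW a6@(1,1):SW a7@(1,2):SW a8@(2,0):SW a9@(1,0):SW
t=7: a0@(2,2):SW a1@(0,0):SW a2@(1,1):SW a3@(4,3):S a4@(1,1):SW a5@(2,0):SW a6@(2,0):SW a7@(2,1):SW a8@(3,3):SW a9@(2,3):SW

9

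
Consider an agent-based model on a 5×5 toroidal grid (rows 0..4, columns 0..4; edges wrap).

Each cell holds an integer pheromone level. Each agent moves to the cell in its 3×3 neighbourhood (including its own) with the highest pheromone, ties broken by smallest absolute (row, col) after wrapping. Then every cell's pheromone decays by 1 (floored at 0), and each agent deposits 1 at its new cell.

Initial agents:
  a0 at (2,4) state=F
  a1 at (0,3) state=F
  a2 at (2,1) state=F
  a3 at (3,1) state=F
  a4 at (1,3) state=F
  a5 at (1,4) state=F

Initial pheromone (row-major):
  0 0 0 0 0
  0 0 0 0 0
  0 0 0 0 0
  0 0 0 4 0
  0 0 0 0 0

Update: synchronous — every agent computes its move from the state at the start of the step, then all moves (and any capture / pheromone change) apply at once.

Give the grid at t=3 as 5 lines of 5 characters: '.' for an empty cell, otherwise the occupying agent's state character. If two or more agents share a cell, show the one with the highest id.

t=1: a0@(3,3) a1@(0,2) a2@(1,0) a3@(2,0) a4@(0,2) a5@(0,0) | pheromone: 1 0 2 0 0 / 1 0 0 0 0 / 1 0 0 0 0 / 0 0 0 4 0 / 0 0 0 0 0
t=2: a0@(3,3) a1@(0,2) a2@(0,0) a3@(1,0) a4@(0,2) a5@(0,0) | pheromone: 2 0 3 0 0 / 1 0 0 0 0 / 0 0 0 0 0 / 0 0 0 4 0 / 0 0 0 0 0
t=3: a0@(3,3) a1@(0,2) a2@(0,0) a3@(0,0) a4@(0,2) a5@(0,0) | pheromone: 4 0 4 0 0 / 0 0 0 0 0 / 0 0 0 0 0 / 0 0 0 4 0 / 0 0 0 0 0

F.F..
.....
.....
...F.
.....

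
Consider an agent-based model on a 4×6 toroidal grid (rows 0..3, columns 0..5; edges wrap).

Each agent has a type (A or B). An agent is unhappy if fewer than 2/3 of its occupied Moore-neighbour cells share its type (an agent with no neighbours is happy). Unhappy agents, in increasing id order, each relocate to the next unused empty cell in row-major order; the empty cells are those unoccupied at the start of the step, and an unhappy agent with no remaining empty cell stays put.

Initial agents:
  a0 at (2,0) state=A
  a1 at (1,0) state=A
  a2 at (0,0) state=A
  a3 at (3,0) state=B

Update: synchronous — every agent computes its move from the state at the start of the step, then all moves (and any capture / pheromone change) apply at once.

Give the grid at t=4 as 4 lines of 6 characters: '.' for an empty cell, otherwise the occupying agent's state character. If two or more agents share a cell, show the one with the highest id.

t=1: a0@(0,1):A a1@(1,0):A a2@(0,2):A a3@(0,3):B
t=2: a0@(0,1):A a1@(1,0):A a2@(0,0):A a3@(0,4):B
t=3: (unchanged — steady state)

AA..B.
A.....
......
......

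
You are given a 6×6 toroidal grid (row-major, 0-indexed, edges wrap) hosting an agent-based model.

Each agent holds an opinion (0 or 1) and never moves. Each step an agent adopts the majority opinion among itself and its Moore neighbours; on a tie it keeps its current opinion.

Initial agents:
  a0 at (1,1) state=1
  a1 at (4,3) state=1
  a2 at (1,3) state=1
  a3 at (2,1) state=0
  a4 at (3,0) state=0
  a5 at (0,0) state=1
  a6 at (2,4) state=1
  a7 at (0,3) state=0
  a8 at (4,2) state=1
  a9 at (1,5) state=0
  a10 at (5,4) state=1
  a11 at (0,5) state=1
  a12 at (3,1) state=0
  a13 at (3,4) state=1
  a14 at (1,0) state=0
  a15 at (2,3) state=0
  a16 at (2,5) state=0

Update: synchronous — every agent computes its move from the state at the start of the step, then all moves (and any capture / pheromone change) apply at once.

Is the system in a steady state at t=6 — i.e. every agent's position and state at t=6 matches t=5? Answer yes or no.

t=1: a0@(1,1):1 a1@(4,3):1 a2@(1,3):1 a3@(2,1):0 a4@(3,0):0 a5@(0,0):1 a6@(2,4):1 a7@(0,3):1 a8@(4,2):1 a9@(1,5):0 a10@(5,4):1 a11@(0,5):1 a12@(3,1):0 a13@(3,4):1 a14@(1,0):0 a15@(2,3):1 a16@(2,5):0
t=2: (unchanged — steady state)

yes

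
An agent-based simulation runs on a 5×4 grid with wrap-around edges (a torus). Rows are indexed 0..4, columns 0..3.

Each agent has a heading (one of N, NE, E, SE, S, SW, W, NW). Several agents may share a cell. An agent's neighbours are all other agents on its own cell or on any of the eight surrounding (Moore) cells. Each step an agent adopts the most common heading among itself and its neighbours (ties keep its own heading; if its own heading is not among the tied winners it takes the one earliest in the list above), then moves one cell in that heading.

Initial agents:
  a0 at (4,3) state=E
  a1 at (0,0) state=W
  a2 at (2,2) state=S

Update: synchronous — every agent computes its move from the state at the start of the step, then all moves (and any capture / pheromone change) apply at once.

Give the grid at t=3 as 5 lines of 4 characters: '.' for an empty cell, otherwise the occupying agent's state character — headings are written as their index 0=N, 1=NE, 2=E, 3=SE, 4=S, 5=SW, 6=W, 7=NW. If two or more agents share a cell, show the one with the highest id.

.64.
....
....
....
..2.

t=1: a0@(4,0):E a1@(0,3):W a2@(3,2):S
t=2: a0@(4,1):E a1@(0,2):W a2@(4,2):S
t=3: a0@(4,2):E a1@(0,1):W a2@(0,2):S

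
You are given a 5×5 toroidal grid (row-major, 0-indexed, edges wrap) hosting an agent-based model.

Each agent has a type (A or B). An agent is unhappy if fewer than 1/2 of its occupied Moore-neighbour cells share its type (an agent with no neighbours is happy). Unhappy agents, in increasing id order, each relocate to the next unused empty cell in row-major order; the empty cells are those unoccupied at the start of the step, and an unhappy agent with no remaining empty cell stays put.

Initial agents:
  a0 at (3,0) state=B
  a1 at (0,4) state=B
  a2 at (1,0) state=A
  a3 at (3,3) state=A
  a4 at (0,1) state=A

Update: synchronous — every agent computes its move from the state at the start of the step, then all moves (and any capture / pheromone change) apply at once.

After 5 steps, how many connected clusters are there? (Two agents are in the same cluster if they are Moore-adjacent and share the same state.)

t=1: a0@(3,0):B a1@(0,0):B a2@(1,0):A a3@(3,3):A a4@(0,1):A
t=2: a0@(3,0):B a1@(0,2):B a2@(1,0):A a3@(3,3):A a4@(0,1):A
t=3: a0@(3,0):B a1@(0,0):B a2@(1,0):A a3@(3,3):A a4@(0,1):A
t=4: a0@(3,0):B a1@(0,2):B a2@(1,0):A a3@(3,3):A a4@(0,1):A
t=5: a0@(3,0):B a1@(0,0):B a2@(1,0):A a3@(3,3):A a4@(0,1):A

4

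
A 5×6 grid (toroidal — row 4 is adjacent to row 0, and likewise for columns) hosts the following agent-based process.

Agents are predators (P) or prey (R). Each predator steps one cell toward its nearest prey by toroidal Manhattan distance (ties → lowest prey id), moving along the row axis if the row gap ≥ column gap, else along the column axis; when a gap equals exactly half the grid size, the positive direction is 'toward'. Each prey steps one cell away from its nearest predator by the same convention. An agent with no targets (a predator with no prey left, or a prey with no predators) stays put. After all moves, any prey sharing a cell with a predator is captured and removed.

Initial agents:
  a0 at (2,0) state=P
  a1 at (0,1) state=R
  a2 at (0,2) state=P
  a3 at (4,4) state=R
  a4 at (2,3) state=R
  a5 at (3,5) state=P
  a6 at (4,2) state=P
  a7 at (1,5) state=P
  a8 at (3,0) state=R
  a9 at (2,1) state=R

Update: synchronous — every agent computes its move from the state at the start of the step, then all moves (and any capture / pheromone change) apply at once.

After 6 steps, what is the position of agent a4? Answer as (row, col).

t=1: a0@(3,0):P a1@(0,0):R a2@(0,1):P a3@(0,4):R a4@(2,2):R a5@(3,0):P a6@(0,2):P a7@(1,0):P a8@(4,0):R a9@(2,2):R
t=2: a0@(4,0):P a1@(0,5):R a2@(0,0):P a3@(0,5):R a4@(3,2):R a5@(4,0):P a6@(0,1):P a7@(0,0):P a9@(3,2):R
t=3: a0@(0,0):P a1@(0,4):R a2@(0,5):P a3@(0,4):R a4@(3,3):R a5@(0,0):P a6@(0,0):P a7@(0,5):P a9@(3,3):R
t=4: a0@(0,5):P a1@(0,3):R a2@(0,4):P a3@(0,3):R a4@(2,3):R a5@(0,5):P a6@(0,5):P a7@(0,4):P a9@(2,3):R
t=5: a0@(0,4):P a1@(0,2):R a2@(0,3):P a3@(0,2):R a4@(3,3):R a5@(0,4):P a6@(0,4):P a7@(0,3):P a9@(3,3):R
t=6: a0@(0,3):P a1@(0,1):R a2@(0,2):P a3@(0,1):R a4@(2,3):R a5@(0,3):P a6@(0,3):P a7@(0,2):P a9@(2,3):R

(2, 3)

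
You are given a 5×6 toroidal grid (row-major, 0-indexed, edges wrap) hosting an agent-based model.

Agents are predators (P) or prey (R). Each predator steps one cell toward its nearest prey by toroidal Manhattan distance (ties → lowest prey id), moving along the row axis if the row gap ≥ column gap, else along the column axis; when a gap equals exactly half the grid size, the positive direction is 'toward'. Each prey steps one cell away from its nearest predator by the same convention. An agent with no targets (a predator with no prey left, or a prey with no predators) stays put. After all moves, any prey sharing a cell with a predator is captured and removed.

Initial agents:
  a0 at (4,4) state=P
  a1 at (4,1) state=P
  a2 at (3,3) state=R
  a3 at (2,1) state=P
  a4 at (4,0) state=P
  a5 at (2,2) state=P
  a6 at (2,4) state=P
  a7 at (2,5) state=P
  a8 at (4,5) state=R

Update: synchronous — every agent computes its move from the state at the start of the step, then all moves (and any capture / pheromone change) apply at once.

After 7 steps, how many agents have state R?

0

t=1: a0@(4,5):P a1@(4,0):P a2@(2,3):R a3@(2,2):P a4@(4,5):P a5@(3,2):P a6@(3,4):P a7@(3,5):P
t=2: a0@(3,5):P a1@(4,1):P a3@(2,3):P a4@(3,5):P a5@(2,2):P a6@(2,4):P a7@(3,4):P
t=3: (unchanged — steady state)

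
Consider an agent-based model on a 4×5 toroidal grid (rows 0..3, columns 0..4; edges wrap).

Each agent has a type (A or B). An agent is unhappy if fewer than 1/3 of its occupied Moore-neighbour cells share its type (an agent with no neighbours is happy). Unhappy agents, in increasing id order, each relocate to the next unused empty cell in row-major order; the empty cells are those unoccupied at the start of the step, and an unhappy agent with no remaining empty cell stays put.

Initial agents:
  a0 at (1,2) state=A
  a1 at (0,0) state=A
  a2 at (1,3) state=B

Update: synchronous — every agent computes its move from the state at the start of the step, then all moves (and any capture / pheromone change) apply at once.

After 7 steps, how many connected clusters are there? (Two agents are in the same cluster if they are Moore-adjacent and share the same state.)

t=1: a0@(0,1):A a1@(0,0):A a2@(0,2):B
t=2: a0@(0,1):A a1@(0,0):A a2@(0,3):B
t=3: (unchanged — steady state)

2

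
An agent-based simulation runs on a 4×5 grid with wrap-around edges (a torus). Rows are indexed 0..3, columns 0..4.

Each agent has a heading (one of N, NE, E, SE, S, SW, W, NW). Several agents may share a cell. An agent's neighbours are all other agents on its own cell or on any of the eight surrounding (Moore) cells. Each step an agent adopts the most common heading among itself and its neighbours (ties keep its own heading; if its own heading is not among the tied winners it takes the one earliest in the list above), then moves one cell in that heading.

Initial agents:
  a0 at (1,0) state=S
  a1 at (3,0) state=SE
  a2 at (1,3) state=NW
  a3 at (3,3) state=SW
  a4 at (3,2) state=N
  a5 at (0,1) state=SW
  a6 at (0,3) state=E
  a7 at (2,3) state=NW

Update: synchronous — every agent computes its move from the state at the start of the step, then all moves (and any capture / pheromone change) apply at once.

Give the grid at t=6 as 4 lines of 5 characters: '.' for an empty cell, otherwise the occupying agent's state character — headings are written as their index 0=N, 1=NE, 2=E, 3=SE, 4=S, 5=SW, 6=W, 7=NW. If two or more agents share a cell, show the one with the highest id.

.55..
.55..
5....
.....

t=1: a0@(2,0):S a1@(0,1):SE a2@(0,2):NW a3@(0,2):SW a4@(0,1):SW a5@(1,0):SW a6@(0,4):E a7@(1,2):NW
t=2: a0@(3,0):S a1@(1,0):SW a2@(3,1):NW a3@(1,1):SW a4@(1,0):SW a5@(2,4):SW a6@(0,0):E a7@(0,1):NW
t=3: a0@(2,4):NW a1@(2,4):SW a2@(2,0):NW a3@(2,0):SW a4@(2,4):SW a5@(3,3):SW a6@(1,4):SW a7@(1,0):SW
t=4: a0@(3,3):SW a1@(3,3):SW a2@(3,4):SW a3@(3,4):SW a4@(3,3):SW a5@(0,2):SW a6@(2,3):SW a7@(2,4):SW
t=5: a0@(0,2):SW a1@(0,2):SW a2@(0,3):SW a3@(0,3):SW a4@(0,2):SW a5@(1,1):SW a6@(3,2):SW a7@(3,3):SW
t=6: a0@(1,1):SW a1@(1,1):SW a2@(1,2):SW a3@(1,2):SW a4@(1,1):SW a5@(2,0):SW a6@(0,1):SW a7@(0,2):SW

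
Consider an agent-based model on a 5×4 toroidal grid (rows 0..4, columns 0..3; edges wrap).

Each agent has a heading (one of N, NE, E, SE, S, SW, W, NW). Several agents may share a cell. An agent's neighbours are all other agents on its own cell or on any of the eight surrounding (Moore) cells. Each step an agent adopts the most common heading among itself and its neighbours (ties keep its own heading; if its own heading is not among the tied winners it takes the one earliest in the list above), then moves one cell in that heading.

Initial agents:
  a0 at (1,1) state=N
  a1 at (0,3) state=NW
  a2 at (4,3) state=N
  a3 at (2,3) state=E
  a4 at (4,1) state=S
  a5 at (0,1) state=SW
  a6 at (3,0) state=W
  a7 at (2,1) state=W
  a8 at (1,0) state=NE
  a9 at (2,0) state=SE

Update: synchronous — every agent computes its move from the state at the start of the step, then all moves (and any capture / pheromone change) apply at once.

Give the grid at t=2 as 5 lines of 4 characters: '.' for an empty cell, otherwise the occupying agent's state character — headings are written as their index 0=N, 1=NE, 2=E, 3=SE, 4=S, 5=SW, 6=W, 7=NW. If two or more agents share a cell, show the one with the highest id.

t=1: a0@(0,1):N a1@(4,2):NW a2@(3,3):N a3@(2,0):E a4@(0,1):S a5@(1,0):SW a6@(3,3):W a7@(2,0):W a8@(0,1):NE a9@(2,3):W
t=2: a0@(4,1):N a1@(3,2):N a2@(3,2):W a3@(2,3):W a4@(1,1):S a5@(1,3):W a6@(3,2):W a7@(2,3):W a8@(4,2):NE a9@(2,2):W

....
.4.6
..66
..6.
.01.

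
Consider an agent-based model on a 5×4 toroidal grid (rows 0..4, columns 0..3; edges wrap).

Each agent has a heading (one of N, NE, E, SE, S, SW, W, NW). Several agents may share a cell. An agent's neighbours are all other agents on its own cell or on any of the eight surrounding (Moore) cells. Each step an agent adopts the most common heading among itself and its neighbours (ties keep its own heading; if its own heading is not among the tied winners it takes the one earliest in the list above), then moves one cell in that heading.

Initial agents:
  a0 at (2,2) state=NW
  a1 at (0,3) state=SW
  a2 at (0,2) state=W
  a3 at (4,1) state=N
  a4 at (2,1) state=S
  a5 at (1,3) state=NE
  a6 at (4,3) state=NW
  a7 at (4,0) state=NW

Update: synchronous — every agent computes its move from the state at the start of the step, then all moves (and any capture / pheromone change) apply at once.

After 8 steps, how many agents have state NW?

8

t=1: a0@(1,1):NW a1@(4,2):NW a2@(0,1):W a3@(3,1):N a4@(3,1):S a5@(0,0):NE a6@(3,2):NW a7@(3,3):NW
t=2: a0@(0,0):NW a1@(3,1):NW a2@(4,0):NW a3@(2,0):NW a4@(2,0):NW a5@(4,1):NE a6@(2,1):NW a7@(2,2):NW
t=3: a0@(4,3):NW a1@(2,0):NW a2@(3,3):NW a3@(1,3):NW a4@(1,3):NW a5@(3,0):NW a6@(1,0):NW a7@(1,1):NW
t=4: a0@(3,2):NW a1@(1,3):NW a2@(2,2):NW a3@(0,2):NW a4@(0,2):NW a5@(2,3):NW a6@(0,3):NW a7@(0,0):NW
t=5: a0@(2,1):NW a1@(0,2):NW a2@(1,1):NW a3@(4,1):NW a4@(4,1):NW a5@(1,2):NW a6@(4,2):NW a7@(4,3):NW
t=6: a0@(1,0):NW a1@(4,1):NW a2@(0,0):NW a3@(3,0):NW a4@(3,0):NW a5@(0,1):NW a6@(3,1):NW a7@(3,2):NW
t=7: a0@(0,3):NW a1@(3,0):NW a2@(4,3):NW a3@(2,3):NW a4@(2,3):NW a5@(4,0):NW a6@(2,0):NW a7@(2,1):NW
t=8: a0@(4,2):NW a1@(2,3):NW a2@(3,2):NW a3@(1,2):NW a4@(1,2):NW a5@(3,3):NW a6@(1,3):NW a7@(1,0):NW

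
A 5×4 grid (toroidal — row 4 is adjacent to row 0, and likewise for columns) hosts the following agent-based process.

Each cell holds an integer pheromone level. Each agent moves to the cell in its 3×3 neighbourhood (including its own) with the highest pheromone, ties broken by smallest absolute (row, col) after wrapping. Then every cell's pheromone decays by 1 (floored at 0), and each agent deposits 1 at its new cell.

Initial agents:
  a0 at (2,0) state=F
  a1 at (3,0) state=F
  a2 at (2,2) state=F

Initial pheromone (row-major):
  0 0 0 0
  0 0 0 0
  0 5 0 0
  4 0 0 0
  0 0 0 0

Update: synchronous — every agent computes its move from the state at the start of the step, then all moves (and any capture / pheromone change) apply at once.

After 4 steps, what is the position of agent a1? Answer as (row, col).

t=1: a0@(2,1) a1@(2,1) a2@(2,1) | pheromone: 0 0 0 0 / 0 0 0 0 / 0 7 0 0 / 3 0 0 0 / 0 0 0 0
t=2: a0@(2,1) a1@(2,1) a2@(2,1) | pheromone: 0 0 0 0 / 0 0 0 0 / 0 9 0 0 / 2 0 0 0 / 0 0 0 0
t=3: a0@(2,1) a1@(2,1) a2@(2,1) | pheromone: 0 0 0 0 / 0 0 0 0 / 0 11 0 0 / 1 0 0 0 / 0 0 0 0
t=4: a0@(2,1) a1@(2,1) a2@(2,1) | pheromone: 0 0 0 0 / 0 0 0 0 / 0 13 0 0 / 0 0 0 0 / 0 0 0 0

(2, 1)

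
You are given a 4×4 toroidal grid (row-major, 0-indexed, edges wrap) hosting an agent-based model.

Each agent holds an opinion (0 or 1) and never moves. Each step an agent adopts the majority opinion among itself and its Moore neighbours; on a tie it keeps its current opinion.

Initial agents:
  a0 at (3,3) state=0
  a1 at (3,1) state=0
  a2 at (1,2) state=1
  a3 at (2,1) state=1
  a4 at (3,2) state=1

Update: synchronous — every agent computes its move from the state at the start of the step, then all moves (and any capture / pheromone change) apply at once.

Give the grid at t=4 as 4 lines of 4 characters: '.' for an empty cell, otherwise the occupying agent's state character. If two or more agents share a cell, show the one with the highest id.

t=1: a0@(3,3):0 a1@(3,1):1 a2@(1,2):1 a3@(2,1):1 a4@(3,2):1
t=2: (unchanged — steady state)

....
..1.
.1..
.110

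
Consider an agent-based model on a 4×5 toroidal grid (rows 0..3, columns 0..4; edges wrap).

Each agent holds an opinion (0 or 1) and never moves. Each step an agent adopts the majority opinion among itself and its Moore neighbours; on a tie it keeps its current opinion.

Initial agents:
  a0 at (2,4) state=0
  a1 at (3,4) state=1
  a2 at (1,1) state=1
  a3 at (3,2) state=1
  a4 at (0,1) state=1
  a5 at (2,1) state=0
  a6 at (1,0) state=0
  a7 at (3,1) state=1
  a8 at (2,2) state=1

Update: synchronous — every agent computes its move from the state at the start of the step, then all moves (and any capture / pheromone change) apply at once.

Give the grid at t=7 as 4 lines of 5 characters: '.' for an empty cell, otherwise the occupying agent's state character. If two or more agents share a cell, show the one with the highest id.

t=1: a0@(2,4):0 a1@(3,4):1 a2@(1,1):1 a3@(3,2):1 a4@(0,1):1 a5@(2,1):1 a6@(1,0):0 a7@(3,1):1 a8@(2,2):1
t=2: a0@(2,4):0 a1@(3,4):1 a2@(1,1):1 a3@(3,2):1 a4@(0,1):1 a5@(2,1):1 a6@(1,0):1 a7@(3,1):1 a8@(2,2):1
t=3: a0@(2,4):1 a1@(3,4):1 a2@(1,1):1 a3@(3,2):1 a4@(0,1):1 a5@(2,1):1 a6@(1,0):1 a7@(3,1):1 a8@(2,2):1
t=4: (unchanged — steady state)

.1...
11...
.11.1
.11.1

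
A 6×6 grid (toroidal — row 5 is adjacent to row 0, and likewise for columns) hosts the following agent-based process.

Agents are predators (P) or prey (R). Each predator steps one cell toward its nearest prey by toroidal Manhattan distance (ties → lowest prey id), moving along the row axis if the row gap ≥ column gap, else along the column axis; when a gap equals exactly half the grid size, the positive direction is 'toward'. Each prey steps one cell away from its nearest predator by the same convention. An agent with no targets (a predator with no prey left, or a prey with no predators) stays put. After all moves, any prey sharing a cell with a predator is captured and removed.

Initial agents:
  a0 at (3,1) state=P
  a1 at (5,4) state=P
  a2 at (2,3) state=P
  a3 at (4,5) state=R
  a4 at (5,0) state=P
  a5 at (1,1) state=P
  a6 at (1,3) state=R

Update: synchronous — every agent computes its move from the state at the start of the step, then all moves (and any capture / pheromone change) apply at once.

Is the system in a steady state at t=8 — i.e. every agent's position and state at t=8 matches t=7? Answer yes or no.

yes

t=1: a0@(3,0):P a1@(4,4):P a2@(1,3):P a3@(3,5):R a4@(4,0):P a5@(1,2):P a6@(0,3):R
t=2: a0@(3,5):P a1@(3,4):P a2@(0,3):P a4@(3,0):P a5@(0,2):P a6@(5,3):R
t=3: a0@(4,5):P a1@(4,4):P a2@(5,3):P a4@(3,1):P a5@(5,2):P a6@(4,3):R
t=4: a0@(4,4):P a1@(4,3):P a2@(4,3):P a4@(3,2):P a5@(4,2):P
t=5: (unchanged — steady state)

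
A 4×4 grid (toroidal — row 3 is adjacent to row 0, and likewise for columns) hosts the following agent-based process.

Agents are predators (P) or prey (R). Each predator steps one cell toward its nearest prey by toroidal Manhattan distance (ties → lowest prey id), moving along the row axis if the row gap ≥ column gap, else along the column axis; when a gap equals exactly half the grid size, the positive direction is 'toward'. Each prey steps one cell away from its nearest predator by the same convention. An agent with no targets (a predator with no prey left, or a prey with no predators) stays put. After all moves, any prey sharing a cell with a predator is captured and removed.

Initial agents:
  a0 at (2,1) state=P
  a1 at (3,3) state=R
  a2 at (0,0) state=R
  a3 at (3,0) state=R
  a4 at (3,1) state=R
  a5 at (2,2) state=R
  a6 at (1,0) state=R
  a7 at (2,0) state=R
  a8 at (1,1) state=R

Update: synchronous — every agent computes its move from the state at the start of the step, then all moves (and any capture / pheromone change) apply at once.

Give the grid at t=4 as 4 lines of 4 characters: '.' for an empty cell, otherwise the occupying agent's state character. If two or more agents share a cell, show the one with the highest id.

t=1: a0@(3,1):P a1@(3,2):R a2@(3,0):R a3@(0,0):R a4@(0,1):R a5@(2,3):R a6@(0,0):R a7@(2,3):R a8@(0,1):R
t=2: a0@(3,2):P a1@(3,3):R a2@(3,3):R a3@(1,0):R a4@(1,1):R a5@(2,2):R a6@(1,0):R a7@(2,2):R a8@(1,1):R
t=3: a0@(3,3):P a1@(3,0):R a2@(3,0):R a3@(0,0):R a4@(0,1):R a5@(1,2):R a6@(0,0):R a7@(1,2):R a8@(0,1):R
t=4: a0@(3,0):P a1@(3,1):R a2@(3,1):R a3@(1,0):R a4@(0,0):R a5@(0,2):R a6@(1,0):R a7@(0,2):R a8@(0,0):R

R.R.
R...
....
PR..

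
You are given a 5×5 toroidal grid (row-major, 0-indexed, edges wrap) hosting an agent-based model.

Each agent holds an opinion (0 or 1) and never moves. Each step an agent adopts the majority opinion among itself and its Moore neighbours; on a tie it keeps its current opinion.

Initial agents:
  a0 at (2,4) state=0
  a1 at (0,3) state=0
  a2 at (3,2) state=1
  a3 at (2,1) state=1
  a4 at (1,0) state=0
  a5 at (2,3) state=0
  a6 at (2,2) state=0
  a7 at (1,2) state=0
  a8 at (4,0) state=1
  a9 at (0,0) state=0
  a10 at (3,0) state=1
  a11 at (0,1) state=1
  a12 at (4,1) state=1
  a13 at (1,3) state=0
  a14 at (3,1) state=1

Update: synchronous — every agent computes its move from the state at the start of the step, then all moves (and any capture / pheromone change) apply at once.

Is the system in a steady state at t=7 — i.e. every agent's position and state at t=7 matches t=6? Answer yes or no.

yes

t=1: a0@(2,4):0 a1@(0,3):0 a2@(3,2):1 a3@(2,1):1 a4@(1,0):0 a5@(2,3):0 a6@(2,2):0 a7@(1,2):0 a8@(4,0):1 a9@(0,0):1 a10@(3,0):1 a11@(0,1):1 a12@(4,1):1 a13@(1,3):0 a14@(3,1):1
t=2: a0@(2,4):0 a1@(0,3):0 a2@(3,2):1 a3@(2,1):1 a4@(1,0):1 a5@(2,3):0 a6@(2,2):0 a7@(1,2):0 a8@(4,0):1 a9@(0,0):1 a10@(3,0):1 a11@(0,1):1 a12@(4,1):1 a13@(1,3):0 a14@(3,1):1
t=3: (unchanged — steady state)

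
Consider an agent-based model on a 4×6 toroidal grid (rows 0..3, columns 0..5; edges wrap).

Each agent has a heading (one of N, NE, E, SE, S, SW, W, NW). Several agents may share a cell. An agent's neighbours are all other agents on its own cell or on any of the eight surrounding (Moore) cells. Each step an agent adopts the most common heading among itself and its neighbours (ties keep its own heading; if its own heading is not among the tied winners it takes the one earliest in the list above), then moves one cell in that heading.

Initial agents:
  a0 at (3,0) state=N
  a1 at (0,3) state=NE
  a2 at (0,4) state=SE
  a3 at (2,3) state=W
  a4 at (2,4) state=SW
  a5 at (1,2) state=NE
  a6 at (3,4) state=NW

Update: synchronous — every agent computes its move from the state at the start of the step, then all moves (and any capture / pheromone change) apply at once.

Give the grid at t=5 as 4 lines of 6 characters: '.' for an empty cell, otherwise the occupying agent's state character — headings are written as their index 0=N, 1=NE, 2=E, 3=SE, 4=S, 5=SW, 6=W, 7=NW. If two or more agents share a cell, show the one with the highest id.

t=1: a0@(2,0):N a1@(3,4):NE a2@(1,5):SE a3@(2,2):W a4@(3,3):SW a5@(0,3):NE a6@(2,3):NW
t=2: a0@(1,0):N a1@(2,5):NE a2@(2,0):SE a3@(2,1):W a4@(2,4):NE a5@(3,4):NE a6@(1,2):NW
t=3: a0@(0,0):N a1@(1,0):NE a2@(3,1):SE a3@(2,0):W a4@(1,5):NE a5@(2,5):NE a6@(0,1):NW
t=4: a0@(3,1):NE a1@(0,1):NE a2@(0,2):SE a3@(1,1):NE a4@(0,0):NE a5@(1,0):NE a6@(3,0):NW
t=5: a0@(2,2):NE a1@(3,2):NE a2@(3,3):NE a3@(0,2):NE a4@(3,1):NE a5@(0,1):NE a6@(2,1):NE

.11...
......
.11...
.111..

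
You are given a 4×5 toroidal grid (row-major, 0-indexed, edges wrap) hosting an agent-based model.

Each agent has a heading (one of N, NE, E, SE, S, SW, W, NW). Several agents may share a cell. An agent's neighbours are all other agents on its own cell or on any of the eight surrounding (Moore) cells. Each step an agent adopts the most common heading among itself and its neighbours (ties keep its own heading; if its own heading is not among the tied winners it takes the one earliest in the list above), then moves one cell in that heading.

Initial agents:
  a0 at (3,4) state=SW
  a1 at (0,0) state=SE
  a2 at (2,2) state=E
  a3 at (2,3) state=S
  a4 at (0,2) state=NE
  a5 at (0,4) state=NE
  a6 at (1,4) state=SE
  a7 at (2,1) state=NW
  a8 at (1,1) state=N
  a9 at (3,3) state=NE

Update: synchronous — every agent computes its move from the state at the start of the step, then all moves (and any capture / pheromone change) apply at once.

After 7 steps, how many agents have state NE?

t=1: a0@(2,0):NE a1@(1,1):SE a2@(2,3):E a3@(3,3):S a4@(3,3):NE a5@(3,0):NE a6@(2,0):SE a7@(1,0):NW a8@(0,1):N a9@(2,4):NE
t=2: a0@(1,1):NE a1@(2,2):SE a2@(1,4):NE a3@(2,4):NE a4@(2,4):NE a5@(2,1):NE a6@(1,1):NE a7@(0,1):NE a8@(3,1):N a9@(1,0):NE
t=3: a0@(0,2):NE a1@(1,3):NE a2@(0,0):NE a3@(1,0):NE a4@(1,0):NE a5@(1,2):NE a6@(0,2):NE a7@(3,2):NE a8@(2,2):NE a9@(0,1):NE
t=4: a0@(3,3):NE a1@(0,4):NE a2@(3,1):NE a3@(0,1):NE a4@(0,1):NE a5@(0,3):NE a6@(3,3):NE a7@(2,3):NE a8@(1,3):NE a9@(3,2):NE
t=5: a0@(2,4):NE a1@(3,0):NE a2@(2,2):NE a3@(3,2):NE a4@(3,2):NE a5@(3,4):NE a6@(2,4):NE a7@(1,4):NE a8@(0,4):NE a9@(2,3):NE
t=6: a0@(1,0):NE a1@(2,1):NE a2@(1,3):NE a3@(2,3):NE a4@(2,3):NE a5@(2,0):NE a6@(1,0):NE a7@(0,0):NE a8@(3,0):NE a9@(1,4):NE
t=7: a0@(0,1):NE a1@(1,2):NE a2@(0,4):NE a3@(1,4):NE a4@(1,4):NE a5@(1,1):NE a6@(0,1):NE a7@(3,1):NE a8@(2,1):NE a9@(0,0):NE

10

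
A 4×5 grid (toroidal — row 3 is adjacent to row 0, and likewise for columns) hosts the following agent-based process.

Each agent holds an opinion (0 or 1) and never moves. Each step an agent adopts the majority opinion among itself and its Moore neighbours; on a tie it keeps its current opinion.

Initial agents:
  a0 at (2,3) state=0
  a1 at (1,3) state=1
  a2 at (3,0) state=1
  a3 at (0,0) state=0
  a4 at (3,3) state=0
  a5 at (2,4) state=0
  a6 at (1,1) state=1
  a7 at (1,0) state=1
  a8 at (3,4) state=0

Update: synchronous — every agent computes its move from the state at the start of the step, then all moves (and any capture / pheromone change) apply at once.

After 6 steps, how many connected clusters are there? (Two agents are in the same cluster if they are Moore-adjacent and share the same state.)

t=1: a0@(2,3):0 a1@(1,3):0 a2@(3,0):0 a3@(0,0):1 a4@(3,3):0 a5@(2,4):0 a6@(1,1):1 a7@(1,0):1 a8@(3,4):0
t=2: (unchanged — steady state)

2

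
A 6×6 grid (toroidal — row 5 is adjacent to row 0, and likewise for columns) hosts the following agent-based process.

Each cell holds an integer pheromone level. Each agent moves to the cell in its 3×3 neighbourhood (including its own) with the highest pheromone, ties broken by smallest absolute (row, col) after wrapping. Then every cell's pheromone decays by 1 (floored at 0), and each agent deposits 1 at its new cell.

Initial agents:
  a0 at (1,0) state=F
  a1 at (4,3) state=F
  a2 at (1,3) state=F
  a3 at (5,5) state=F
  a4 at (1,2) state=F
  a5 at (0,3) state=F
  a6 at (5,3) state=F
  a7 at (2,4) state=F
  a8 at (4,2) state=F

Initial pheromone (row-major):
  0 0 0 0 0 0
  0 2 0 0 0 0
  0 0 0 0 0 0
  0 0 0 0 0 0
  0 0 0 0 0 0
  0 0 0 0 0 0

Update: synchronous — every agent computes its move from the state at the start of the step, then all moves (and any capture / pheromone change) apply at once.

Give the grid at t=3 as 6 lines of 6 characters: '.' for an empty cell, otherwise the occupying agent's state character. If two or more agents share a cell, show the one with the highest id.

..F...
......
......
.F....
......
......

t=1: a0@(1,1) a1@(3,2) a2@(0,2) a3@(0,0) a4@(1,1) a5@(0,2) a6@(0,2) a7@(1,3) a8@(3,1) | pheromone: 1 0 3 0 0 0 / 0 3 0 1 0 0 / 0 0 0 0 0 0 / 0 1 1 0 0 0 / 0 0 0 0 0 0 / 0 0 0 0 0 0
t=2: a0@(0,2) a1@(3,1) a2@(0,2) a3@(1,1) a4@(0,2) a5@(0,2) a6@(0,2) a7@(0,2) a8@(3,1) | pheromone: 0 0 8 0 0 0 / 0 3 0 0 0 0 / 0 0 0 0 0 0 / 0 2 0 0 0 0 / 0 0 0 0 0 0 / 0 0 0 0 0 0
t=3: a0@(0,2) a1@(3,1) a2@(0,2) a3@(0,2) a4@(0,2) a5@(0,2) a6@(0,2) a7@(0,2) a8@(3,1) | pheromone: 0 0 14 0 0 0 / 0 2 0 0 0 0 / 0 0 0 0 0 0 / 0 3 0 0 0 0 / 0 0 0 0 0 0 / 0 0 0 0 0 0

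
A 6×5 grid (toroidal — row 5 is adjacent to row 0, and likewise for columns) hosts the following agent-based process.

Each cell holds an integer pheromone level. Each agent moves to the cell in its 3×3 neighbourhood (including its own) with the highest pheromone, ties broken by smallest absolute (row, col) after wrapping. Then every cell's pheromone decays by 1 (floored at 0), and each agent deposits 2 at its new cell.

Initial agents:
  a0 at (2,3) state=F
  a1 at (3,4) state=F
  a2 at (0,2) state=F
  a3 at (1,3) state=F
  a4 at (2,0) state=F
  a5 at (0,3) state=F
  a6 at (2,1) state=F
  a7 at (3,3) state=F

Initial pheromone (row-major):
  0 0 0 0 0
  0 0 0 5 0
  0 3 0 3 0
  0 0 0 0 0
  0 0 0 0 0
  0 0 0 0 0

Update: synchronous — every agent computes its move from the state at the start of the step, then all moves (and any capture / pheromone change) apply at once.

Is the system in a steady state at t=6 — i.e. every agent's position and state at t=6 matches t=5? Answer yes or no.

yes

t=1: a0@(1,3) a1@(2,3) a2@(1,3) a3@(1,3) a4@(2,1) a5@(1,3) a6@(2,1) a7@(2,3) | pheromone: 0 0 0 0 0 / 0 0 0 12 0 / 0 6 0 6 0 / 0 0 0 0 0 / 0 0 0 0 0 / 0 0 0 0 0
t=2: a0@(1,3) a1@(1,3) a2@(1,3) a3@(1,3) a4@(2,1) a5@(1,3) a6@(2,1) a7@(1,3) | pheromone: 0 0 0 0 0 / 0 0 0 23 0 / 0 9 0 5 0 / 0 0 0 0 0 / 0 0 0 0 0 / 0 0 0 0 0
t=3: a0@(1,3) a1@(1,3) a2@(1,3) a3@(1,3) a4@(2,1) a5@(1,3) a6@(2,1) a7@(1,3) | pheromone: 0 0 0 0 0 / 0 0 0 34 0 / 0 12 0 4 0 / 0 0 0 0 0 / 0 0 0 0 0 / 0 0 0 0 0
t=4: a0@(1,3) a1@(1,3) a2@(1,3) a3@(1,3) a4@(2,1) a5@(1,3) a6@(2,1) a7@(1,3) | pheromone: 0 0 0 0 0 / 0 0 0 45 0 / 0 15 0 3 0 / 0 0 0 0 0 / 0 0 0 0 0 / 0 0 0 0 0
t=5: a0@(1,3) a1@(1,3) a2@(1,3) a3@(1,3) a4@(2,1) a5@(1,3) a6@(2,1) a7@(1,3) | pheromone: 0 0 0 0 0 / 0 0 0 56 0 / 0 18 0 2 0 / 0 0 0 0 0 / 0 0 0 0 0 / 0 0 0 0 0
t=6: a0@(1,3) a1@(1,3) a2@(1,3) a3@(1,3) a4@(2,1) a5@(1,3) a6@(2,1) a7@(1,3) | pheromone: 0 0 0 0 0 / 0 0 0 67 0 / 0 21 0 1 0 / 0 0 0 0 0 / 0 0 0 0 0 / 0 0 0 0 0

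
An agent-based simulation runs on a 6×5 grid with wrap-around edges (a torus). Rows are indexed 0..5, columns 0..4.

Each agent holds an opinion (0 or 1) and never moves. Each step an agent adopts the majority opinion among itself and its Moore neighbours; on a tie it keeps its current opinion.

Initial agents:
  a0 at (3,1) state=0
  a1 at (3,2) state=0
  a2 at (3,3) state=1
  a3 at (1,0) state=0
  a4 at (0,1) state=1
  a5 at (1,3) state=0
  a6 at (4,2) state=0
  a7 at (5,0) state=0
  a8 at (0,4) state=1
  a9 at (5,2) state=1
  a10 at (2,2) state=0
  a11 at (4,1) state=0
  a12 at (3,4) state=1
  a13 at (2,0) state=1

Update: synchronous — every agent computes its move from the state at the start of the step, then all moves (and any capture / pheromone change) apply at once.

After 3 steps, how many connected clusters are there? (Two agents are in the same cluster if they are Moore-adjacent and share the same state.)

t=1: a0@(3,1):0 a1@(3,2):0 a2@(3,3):0 a3@(1,0):1 a4@(0,1):1 a5@(1,3):0 a6@(4,2):0 a7@(5,0):0 a8@(0,4):0 a9@(5,2):1 a10@(2,2):0 a11@(4,1):0 a12@(3,4):1 a13@(2,0):1
t=2: (unchanged — steady state)

2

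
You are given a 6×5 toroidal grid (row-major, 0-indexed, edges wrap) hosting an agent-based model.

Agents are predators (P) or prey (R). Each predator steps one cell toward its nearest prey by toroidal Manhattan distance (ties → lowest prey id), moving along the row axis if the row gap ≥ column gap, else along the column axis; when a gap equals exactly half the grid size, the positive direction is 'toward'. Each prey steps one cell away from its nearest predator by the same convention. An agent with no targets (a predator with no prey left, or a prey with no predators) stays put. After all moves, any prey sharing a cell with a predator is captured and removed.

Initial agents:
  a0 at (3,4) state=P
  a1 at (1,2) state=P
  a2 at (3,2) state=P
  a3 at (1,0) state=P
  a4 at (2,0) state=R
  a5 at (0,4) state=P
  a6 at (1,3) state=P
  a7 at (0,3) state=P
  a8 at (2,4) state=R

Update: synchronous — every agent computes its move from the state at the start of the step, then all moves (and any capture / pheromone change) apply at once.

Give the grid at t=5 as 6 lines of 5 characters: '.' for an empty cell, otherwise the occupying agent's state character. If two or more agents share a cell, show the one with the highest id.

t=1: a0@(2,4):P a1@(1,1):P a2@(3,1):P a3@(2,0):P a4@(3,0):R a5@(1,4):P a6@(2,3):P a7@(1,3):P
t=2: a0@(3,4):P a1@(2,1):P a2@(3,0):P a3@(3,0):P a5@(2,4):P a6@(2,4):P a7@(2,3):P
t=3: (unchanged — steady state)

.....
.....
.P.PP
P...P
.....
.....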